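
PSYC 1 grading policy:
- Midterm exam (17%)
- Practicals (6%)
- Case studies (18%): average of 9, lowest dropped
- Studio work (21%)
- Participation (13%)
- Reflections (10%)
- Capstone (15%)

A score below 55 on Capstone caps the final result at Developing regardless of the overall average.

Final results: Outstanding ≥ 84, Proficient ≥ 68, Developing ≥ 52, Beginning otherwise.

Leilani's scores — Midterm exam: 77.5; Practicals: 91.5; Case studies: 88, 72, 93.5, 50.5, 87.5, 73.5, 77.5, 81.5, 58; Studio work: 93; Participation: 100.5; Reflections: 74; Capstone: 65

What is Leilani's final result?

Proficient

Case studies: drop 50.5 → average of remaining 8 = 631.5/8 = 78.9375
Capstone score 65 ≥ 55: minimum met.
Weighted total:
  Midterm exam 77.5 × 0.17 = 13.175
  Practicals 91.5 × 0.06 = 5.49
  Case studies 78.9375 × 0.18 = 14.20875
  Studio work 93 × 0.21 = 19.53
  Participation 100.5 × 0.13 = 13.065
  Reflections 74 × 0.1 = 7.4
  Capstone 65 × 0.15 = 9.75
Sum = 82.61875
82.61875 is ≥ 68 and < 84 → Proficient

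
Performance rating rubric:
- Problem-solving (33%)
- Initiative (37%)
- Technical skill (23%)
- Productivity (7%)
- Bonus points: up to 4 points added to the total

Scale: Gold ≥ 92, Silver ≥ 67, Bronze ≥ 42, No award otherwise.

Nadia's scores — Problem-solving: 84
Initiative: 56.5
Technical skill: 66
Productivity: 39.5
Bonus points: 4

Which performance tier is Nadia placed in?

Silver

Weighted total:
  Problem-solving 84 × 0.33 = 27.72
  Initiative 56.5 × 0.37 = 20.905
  Technical skill 66 × 0.23 = 15.18
  Productivity 39.5 × 0.07 = 2.765
Sum = 66.57
Bonus points: 66.57 + 4 = 70.57
70.57 is ≥ 67 and < 92 → Silver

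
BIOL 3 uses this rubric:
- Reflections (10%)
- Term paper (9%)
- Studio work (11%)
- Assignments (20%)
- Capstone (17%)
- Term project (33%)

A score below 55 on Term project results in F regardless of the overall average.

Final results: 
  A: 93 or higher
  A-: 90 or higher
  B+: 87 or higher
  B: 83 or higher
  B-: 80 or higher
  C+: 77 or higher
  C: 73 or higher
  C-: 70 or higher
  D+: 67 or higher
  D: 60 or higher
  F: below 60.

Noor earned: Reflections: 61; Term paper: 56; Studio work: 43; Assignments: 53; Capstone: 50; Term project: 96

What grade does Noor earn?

D

Term project score 96 ≥ 55: minimum met.
Weighted total:
  Reflections 61 × 0.1 = 6.1
  Term paper 56 × 0.09 = 5.04
  Studio work 43 × 0.11 = 4.73
  Assignments 53 × 0.2 = 10.6
  Capstone 50 × 0.17 = 8.5
  Term project 96 × 0.33 = 31.68
Sum = 66.65
66.65 is ≥ 60 and < 67 → D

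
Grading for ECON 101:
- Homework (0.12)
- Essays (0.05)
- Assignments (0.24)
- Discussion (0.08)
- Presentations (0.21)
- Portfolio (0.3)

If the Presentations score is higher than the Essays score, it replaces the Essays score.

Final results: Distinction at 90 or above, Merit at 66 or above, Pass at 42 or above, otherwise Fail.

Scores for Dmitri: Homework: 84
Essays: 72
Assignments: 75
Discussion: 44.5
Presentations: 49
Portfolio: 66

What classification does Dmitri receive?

Presentations (49) ≤ Essays (72), so Essays stays at 72.
Weighted total:
  Homework 84 × 0.12 = 10.08
  Essays 72 × 0.05 = 3.6
  Assignments 75 × 0.24 = 18
  Discussion 44.5 × 0.08 = 3.56
  Presentations 49 × 0.21 = 10.29
  Portfolio 66 × 0.3 = 19.8
Sum = 65.33
65.33 is ≥ 42 and < 66 → Pass

Pass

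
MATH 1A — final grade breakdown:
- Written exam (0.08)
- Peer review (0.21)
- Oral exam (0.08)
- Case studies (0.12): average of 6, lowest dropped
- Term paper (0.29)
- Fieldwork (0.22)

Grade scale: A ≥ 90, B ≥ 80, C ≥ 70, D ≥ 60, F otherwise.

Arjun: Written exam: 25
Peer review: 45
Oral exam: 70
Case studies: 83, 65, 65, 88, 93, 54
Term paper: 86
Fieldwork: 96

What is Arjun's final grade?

Case studies: drop 54 → average of remaining 5 = 394/5 = 78.8
Weighted total:
  Written exam 25 × 0.08 = 2
  Peer review 45 × 0.21 = 9.45
  Oral exam 70 × 0.08 = 5.6
  Case studies 78.8 × 0.12 = 9.456
  Term paper 86 × 0.29 = 24.94
  Fieldwork 96 × 0.22 = 21.12
Sum = 72.566
72.566 is ≥ 70 and < 80 → C

C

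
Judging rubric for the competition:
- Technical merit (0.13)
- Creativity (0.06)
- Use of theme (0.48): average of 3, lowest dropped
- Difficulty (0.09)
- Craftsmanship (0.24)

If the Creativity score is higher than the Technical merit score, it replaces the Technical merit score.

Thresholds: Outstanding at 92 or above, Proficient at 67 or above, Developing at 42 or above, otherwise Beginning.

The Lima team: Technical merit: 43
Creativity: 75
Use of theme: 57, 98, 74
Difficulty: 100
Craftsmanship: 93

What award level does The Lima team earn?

Proficient

Use of theme: drop 57 → average of remaining 2 = 172/2 = 86
Creativity (75) > Technical merit (43), so Technical merit counts as 75.
Weighted total:
  Technical merit 75 × 0.13 = 9.75
  Creativity 75 × 0.06 = 4.5
  Use of theme 86 × 0.48 = 41.28
  Difficulty 100 × 0.09 = 9
  Craftsmanship 93 × 0.24 = 22.32
Sum = 86.85
86.85 is ≥ 67 and < 92 → Proficient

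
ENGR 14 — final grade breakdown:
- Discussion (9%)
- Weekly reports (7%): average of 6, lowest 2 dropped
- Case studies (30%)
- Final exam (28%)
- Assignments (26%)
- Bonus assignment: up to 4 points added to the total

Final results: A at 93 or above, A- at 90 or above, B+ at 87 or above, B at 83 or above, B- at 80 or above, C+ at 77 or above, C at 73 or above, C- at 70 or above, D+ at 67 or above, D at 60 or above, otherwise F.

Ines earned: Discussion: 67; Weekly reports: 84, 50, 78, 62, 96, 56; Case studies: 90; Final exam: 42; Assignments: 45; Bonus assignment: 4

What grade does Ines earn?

Weekly reports: drop 50, 56 → average of remaining 4 = 320/4 = 80
Weighted total:
  Discussion 67 × 0.09 = 6.03
  Weekly reports 80 × 0.07 = 5.6
  Case studies 90 × 0.3 = 27
  Final exam 42 × 0.28 = 11.76
  Assignments 45 × 0.26 = 11.7
Sum = 62.09
Bonus assignment: 62.09 + 4 = 66.09
66.09 is ≥ 60 and < 67 → D

D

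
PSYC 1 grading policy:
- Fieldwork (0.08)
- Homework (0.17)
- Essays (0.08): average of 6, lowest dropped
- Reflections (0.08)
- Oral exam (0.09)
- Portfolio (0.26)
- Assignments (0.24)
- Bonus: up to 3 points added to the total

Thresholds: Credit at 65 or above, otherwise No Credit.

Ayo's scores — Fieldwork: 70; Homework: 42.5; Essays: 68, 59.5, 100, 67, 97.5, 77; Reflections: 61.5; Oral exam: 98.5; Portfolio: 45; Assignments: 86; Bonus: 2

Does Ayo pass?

Credit

Essays: drop 59.5 → average of remaining 5 = 409.5/5 = 81.9
Weighted total:
  Fieldwork 70 × 0.08 = 5.6
  Homework 42.5 × 0.17 = 7.225
  Essays 81.9 × 0.08 = 6.552
  Reflections 61.5 × 0.08 = 4.92
  Oral exam 98.5 × 0.09 = 8.865
  Portfolio 45 × 0.26 = 11.7
  Assignments 86 × 0.24 = 20.64
Sum = 65.502
Bonus: 65.502 + 2 = 67.502
67.502 ≥ 65 → Credit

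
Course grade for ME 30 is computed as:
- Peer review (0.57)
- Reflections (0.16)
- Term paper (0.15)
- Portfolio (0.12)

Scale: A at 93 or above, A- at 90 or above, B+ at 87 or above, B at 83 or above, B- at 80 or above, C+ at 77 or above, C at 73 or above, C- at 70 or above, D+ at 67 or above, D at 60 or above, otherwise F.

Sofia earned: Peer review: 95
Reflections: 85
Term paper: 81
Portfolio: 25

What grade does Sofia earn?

Weighted total:
  Peer review 95 × 0.57 = 54.15
  Reflections 85 × 0.16 = 13.6
  Term paper 81 × 0.15 = 12.15
  Portfolio 25 × 0.12 = 3
Sum = 82.9
82.9 is ≥ 80 and < 83 → B-

B-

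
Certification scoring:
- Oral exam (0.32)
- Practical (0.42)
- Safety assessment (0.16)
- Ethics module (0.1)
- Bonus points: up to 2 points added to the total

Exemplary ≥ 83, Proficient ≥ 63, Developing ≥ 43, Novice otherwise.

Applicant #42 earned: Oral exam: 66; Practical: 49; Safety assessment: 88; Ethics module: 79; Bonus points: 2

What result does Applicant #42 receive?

Weighted total:
  Oral exam 66 × 0.32 = 21.12
  Practical 49 × 0.42 = 20.58
  Safety assessment 88 × 0.16 = 14.08
  Ethics module 79 × 0.1 = 7.9
Sum = 63.68
Bonus points: 63.68 + 2 = 65.68
65.68 is ≥ 63 and < 83 → Proficient

Proficient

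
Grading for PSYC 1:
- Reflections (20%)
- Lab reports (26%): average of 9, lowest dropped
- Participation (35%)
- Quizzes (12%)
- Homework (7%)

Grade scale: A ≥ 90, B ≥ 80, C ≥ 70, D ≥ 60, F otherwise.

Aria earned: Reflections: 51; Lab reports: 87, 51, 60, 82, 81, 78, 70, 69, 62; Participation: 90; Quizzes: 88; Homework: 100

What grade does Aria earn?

C

Lab reports: drop 51 → average of remaining 8 = 589/8 = 73.625
Weighted total:
  Reflections 51 × 0.2 = 10.2
  Lab reports 73.625 × 0.26 = 19.1425
  Participation 90 × 0.35 = 31.5
  Quizzes 88 × 0.12 = 10.56
  Homework 100 × 0.07 = 7
Sum = 78.4025
78.4025 is ≥ 70 and < 80 → C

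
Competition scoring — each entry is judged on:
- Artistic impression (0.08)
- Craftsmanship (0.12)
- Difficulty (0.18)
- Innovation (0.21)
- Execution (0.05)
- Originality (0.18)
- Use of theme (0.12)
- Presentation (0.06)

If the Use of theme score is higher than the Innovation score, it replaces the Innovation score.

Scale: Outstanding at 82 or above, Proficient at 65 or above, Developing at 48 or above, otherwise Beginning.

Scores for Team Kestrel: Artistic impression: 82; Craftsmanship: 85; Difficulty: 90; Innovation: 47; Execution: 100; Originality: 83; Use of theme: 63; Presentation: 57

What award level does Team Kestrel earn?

Proficient

Use of theme (63) > Innovation (47), so Innovation counts as 63.
Weighted total:
  Artistic impression 82 × 0.08 = 6.56
  Craftsmanship 85 × 0.12 = 10.2
  Difficulty 90 × 0.18 = 16.2
  Innovation 63 × 0.21 = 13.23
  Execution 100 × 0.05 = 5
  Originality 83 × 0.18 = 14.94
  Use of theme 63 × 0.12 = 7.56
  Presentation 57 × 0.06 = 3.42
Sum = 77.11
77.11 is ≥ 65 and < 82 → Proficient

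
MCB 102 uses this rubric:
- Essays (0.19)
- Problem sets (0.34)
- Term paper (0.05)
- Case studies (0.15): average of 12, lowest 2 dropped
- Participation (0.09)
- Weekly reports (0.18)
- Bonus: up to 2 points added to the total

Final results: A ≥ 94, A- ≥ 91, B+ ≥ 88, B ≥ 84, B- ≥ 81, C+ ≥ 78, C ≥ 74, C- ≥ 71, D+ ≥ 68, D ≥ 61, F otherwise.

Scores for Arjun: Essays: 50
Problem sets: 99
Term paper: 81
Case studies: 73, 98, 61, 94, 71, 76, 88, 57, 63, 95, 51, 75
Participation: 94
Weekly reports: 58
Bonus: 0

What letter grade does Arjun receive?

Case studies: drop 51, 57 → average of remaining 10 = 794/10 = 79.4
Weighted total:
  Essays 50 × 0.19 = 9.5
  Problem sets 99 × 0.34 = 33.66
  Term paper 81 × 0.05 = 4.05
  Case studies 79.4 × 0.15 = 11.91
  Participation 94 × 0.09 = 8.46
  Weekly reports 58 × 0.18 = 10.44
Sum = 78.02
Bonus: 78.02 + 0 = 78.02
78.02 is ≥ 78 and < 81 → C+

C+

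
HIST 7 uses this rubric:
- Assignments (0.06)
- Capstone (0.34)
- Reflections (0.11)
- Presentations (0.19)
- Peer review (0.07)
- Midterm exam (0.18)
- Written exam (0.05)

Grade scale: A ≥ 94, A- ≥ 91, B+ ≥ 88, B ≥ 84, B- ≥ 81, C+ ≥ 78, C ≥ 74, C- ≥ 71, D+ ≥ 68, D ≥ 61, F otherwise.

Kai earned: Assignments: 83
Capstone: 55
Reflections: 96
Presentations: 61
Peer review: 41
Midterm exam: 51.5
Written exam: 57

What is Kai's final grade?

Weighted total:
  Assignments 83 × 0.06 = 4.98
  Capstone 55 × 0.34 = 18.7
  Reflections 96 × 0.11 = 10.56
  Presentations 61 × 0.19 = 11.59
  Peer review 41 × 0.07 = 2.87
  Midterm exam 51.5 × 0.18 = 9.27
  Written exam 57 × 0.05 = 2.85
Sum = 60.82
60.82 < 61 → F

F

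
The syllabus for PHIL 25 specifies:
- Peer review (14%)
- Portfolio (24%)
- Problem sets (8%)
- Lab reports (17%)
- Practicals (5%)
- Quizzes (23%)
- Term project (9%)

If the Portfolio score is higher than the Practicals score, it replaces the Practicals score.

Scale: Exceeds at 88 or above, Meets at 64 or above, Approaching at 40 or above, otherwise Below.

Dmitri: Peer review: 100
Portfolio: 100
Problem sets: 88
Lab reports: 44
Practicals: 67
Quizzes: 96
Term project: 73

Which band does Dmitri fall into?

Meets

Portfolio (100) > Practicals (67), so Practicals counts as 100.
Weighted total:
  Peer review 100 × 0.14 = 14
  Portfolio 100 × 0.24 = 24
  Problem sets 88 × 0.08 = 7.04
  Lab reports 44 × 0.17 = 7.48
  Practicals 100 × 0.05 = 5
  Quizzes 96 × 0.23 = 22.08
  Term project 73 × 0.09 = 6.57
Sum = 86.17
86.17 is ≥ 64 and < 88 → Meets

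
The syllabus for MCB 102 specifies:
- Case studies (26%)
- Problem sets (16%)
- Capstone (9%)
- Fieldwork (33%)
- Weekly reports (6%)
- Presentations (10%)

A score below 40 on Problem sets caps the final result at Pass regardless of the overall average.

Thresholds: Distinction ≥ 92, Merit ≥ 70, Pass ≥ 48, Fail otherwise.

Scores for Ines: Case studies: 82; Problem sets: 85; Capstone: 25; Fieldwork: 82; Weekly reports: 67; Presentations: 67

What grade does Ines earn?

Merit

Problem sets score 85 ≥ 40: minimum met.
Weighted total:
  Case studies 82 × 0.26 = 21.32
  Problem sets 85 × 0.16 = 13.6
  Capstone 25 × 0.09 = 2.25
  Fieldwork 82 × 0.33 = 27.06
  Weekly reports 67 × 0.06 = 4.02
  Presentations 67 × 0.1 = 6.7
Sum = 74.95
74.95 is ≥ 70 and < 92 → Merit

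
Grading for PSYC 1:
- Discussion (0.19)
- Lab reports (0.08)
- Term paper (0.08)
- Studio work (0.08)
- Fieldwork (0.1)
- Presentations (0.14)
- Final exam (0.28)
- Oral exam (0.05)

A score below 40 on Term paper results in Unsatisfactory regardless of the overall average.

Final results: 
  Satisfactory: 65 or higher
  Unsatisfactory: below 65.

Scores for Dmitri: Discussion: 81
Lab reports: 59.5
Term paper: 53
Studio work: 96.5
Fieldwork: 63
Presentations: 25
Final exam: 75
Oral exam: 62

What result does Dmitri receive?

Satisfactory

Term paper score 53 ≥ 40: minimum met.
Weighted total:
  Discussion 81 × 0.19 = 15.39
  Lab reports 59.5 × 0.08 = 4.76
  Term paper 53 × 0.08 = 4.24
  Studio work 96.5 × 0.08 = 7.72
  Fieldwork 63 × 0.1 = 6.3
  Presentations 25 × 0.14 = 3.5
  Final exam 75 × 0.28 = 21
  Oral exam 62 × 0.05 = 3.1
Sum = 66.01
66.01 ≥ 65 → Satisfactory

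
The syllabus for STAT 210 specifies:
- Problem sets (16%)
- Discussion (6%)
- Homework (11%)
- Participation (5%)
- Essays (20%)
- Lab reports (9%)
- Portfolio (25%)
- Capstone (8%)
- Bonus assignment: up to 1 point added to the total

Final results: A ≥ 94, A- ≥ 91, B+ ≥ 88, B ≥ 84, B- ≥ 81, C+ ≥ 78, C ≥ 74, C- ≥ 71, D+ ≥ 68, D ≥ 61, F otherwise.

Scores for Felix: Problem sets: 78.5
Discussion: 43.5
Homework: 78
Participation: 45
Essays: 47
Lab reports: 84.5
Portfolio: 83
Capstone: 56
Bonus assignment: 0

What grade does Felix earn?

Weighted total:
  Problem sets 78.5 × 0.16 = 12.56
  Discussion 43.5 × 0.06 = 2.61
  Homework 78 × 0.11 = 8.58
  Participation 45 × 0.05 = 2.25
  Essays 47 × 0.2 = 9.4
  Lab reports 84.5 × 0.09 = 7.605
  Portfolio 83 × 0.25 = 20.75
  Capstone 56 × 0.08 = 4.48
Sum = 68.235
Bonus assignment: 68.235 + 0 = 68.235
68.235 is ≥ 68 and < 71 → D+

D+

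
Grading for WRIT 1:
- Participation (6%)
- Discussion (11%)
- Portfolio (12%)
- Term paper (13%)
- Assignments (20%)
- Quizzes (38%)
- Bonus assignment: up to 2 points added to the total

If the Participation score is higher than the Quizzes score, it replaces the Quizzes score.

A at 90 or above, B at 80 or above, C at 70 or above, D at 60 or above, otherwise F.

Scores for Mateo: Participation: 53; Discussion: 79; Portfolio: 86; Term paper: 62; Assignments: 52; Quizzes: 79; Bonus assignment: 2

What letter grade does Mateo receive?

Participation (53) ≤ Quizzes (79), so Quizzes stays at 79.
Weighted total:
  Participation 53 × 0.06 = 3.18
  Discussion 79 × 0.11 = 8.69
  Portfolio 86 × 0.12 = 10.32
  Term paper 62 × 0.13 = 8.06
  Assignments 52 × 0.2 = 10.4
  Quizzes 79 × 0.38 = 30.02
Sum = 70.67
Bonus assignment: 70.67 + 2 = 72.67
72.67 is ≥ 70 and < 80 → C

C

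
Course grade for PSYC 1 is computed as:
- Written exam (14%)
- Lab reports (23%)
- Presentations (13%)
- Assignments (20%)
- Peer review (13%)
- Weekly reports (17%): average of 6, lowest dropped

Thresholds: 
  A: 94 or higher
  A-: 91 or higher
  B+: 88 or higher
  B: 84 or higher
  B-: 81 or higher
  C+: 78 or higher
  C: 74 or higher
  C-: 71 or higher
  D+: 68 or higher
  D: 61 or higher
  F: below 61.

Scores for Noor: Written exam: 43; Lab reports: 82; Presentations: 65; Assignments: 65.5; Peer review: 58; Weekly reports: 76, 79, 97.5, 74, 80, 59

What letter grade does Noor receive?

D

Weekly reports: drop 59 → average of remaining 5 = 406.5/5 = 81.3
Weighted total:
  Written exam 43 × 0.14 = 6.02
  Lab reports 82 × 0.23 = 18.86
  Presentations 65 × 0.13 = 8.45
  Assignments 65.5 × 0.2 = 13.1
  Peer review 58 × 0.13 = 7.54
  Weekly reports 81.3 × 0.17 = 13.821
Sum = 67.791
67.791 is ≥ 61 and < 68 → D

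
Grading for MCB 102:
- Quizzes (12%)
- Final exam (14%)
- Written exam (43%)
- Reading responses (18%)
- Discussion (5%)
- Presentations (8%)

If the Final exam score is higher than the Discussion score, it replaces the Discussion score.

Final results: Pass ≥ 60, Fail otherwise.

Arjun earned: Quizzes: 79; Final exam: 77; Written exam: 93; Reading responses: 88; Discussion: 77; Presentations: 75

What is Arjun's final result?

Final exam (77) ≤ Discussion (77), so Discussion stays at 77.
Weighted total:
  Quizzes 79 × 0.12 = 9.48
  Final exam 77 × 0.14 = 10.78
  Written exam 93 × 0.43 = 39.99
  Reading responses 88 × 0.18 = 15.84
  Discussion 77 × 0.05 = 3.85
  Presentations 75 × 0.08 = 6
Sum = 85.94
85.94 ≥ 60 → Pass

Pass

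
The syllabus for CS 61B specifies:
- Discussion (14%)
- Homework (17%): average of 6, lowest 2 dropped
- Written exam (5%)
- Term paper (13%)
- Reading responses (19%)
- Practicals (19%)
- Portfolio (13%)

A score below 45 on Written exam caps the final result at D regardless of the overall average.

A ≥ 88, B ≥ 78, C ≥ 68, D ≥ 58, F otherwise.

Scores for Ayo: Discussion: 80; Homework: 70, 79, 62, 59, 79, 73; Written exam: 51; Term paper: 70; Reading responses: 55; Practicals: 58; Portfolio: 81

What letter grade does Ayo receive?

Homework: drop 59, 62 → average of remaining 4 = 301/4 = 75.25
Written exam score 51 ≥ 45: minimum met.
Weighted total:
  Discussion 80 × 0.14 = 11.2
  Homework 75.25 × 0.17 = 12.7925
  Written exam 51 × 0.05 = 2.55
  Term paper 70 × 0.13 = 9.1
  Reading responses 55 × 0.19 = 10.45
  Practicals 58 × 0.19 = 11.02
  Portfolio 81 × 0.13 = 10.53
Sum = 67.6425
67.6425 is ≥ 58 and < 68 → D

D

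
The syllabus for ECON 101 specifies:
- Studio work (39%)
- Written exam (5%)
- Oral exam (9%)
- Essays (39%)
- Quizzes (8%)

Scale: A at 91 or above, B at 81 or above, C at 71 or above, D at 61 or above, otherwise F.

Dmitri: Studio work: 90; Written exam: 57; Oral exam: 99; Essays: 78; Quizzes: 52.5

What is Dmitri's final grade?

B

Weighted total:
  Studio work 90 × 0.39 = 35.1
  Written exam 57 × 0.05 = 2.85
  Oral exam 99 × 0.09 = 8.91
  Essays 78 × 0.39 = 30.42
  Quizzes 52.5 × 0.08 = 4.2
Sum = 81.48
81.48 is ≥ 81 and < 91 → B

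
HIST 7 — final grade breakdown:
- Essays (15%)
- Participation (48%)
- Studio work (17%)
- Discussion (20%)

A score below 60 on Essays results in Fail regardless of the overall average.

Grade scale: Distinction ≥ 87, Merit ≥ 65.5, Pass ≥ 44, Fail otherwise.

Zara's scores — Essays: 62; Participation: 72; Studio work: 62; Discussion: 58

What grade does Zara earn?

Essays score 62 ≥ 60: minimum met.
Weighted total:
  Essays 62 × 0.15 = 9.3
  Participation 72 × 0.48 = 34.56
  Studio work 62 × 0.17 = 10.54
  Discussion 58 × 0.2 = 11.6
Sum = 66
66 is ≥ 65.5 and < 87 → Merit

Merit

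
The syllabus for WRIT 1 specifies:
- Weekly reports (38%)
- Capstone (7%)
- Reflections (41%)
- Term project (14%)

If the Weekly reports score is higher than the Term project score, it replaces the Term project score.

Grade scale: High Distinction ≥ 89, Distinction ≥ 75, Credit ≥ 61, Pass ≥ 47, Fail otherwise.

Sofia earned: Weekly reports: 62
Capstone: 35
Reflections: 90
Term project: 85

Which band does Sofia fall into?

Weekly reports (62) ≤ Term project (85), so Term project stays at 85.
Weighted total:
  Weekly reports 62 × 0.38 = 23.56
  Capstone 35 × 0.07 = 2.45
  Reflections 90 × 0.41 = 36.9
  Term project 85 × 0.14 = 11.9
Sum = 74.81
74.81 is ≥ 61 and < 75 → Credit

Credit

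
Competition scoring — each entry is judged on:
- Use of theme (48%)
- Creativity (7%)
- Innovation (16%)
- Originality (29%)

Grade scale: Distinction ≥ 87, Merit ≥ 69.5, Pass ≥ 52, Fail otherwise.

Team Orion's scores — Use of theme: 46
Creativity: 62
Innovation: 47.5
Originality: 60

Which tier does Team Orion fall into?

Weighted total:
  Use of theme 46 × 0.48 = 22.08
  Creativity 62 × 0.07 = 4.34
  Innovation 47.5 × 0.16 = 7.6
  Originality 60 × 0.29 = 17.4
Sum = 51.42
51.42 < 52 → Fail

Fail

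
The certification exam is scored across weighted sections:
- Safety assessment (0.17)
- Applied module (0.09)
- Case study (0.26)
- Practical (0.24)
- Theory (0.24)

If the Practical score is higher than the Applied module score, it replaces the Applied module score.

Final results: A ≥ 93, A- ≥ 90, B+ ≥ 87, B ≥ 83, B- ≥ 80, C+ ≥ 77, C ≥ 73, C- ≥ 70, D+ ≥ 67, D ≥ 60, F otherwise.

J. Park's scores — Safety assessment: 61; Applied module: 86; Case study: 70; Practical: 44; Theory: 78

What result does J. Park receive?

Practical (44) ≤ Applied module (86), so Applied module stays at 86.
Weighted total:
  Safety assessment 61 × 0.17 = 10.37
  Applied module 86 × 0.09 = 7.74
  Case study 70 × 0.26 = 18.2
  Practical 44 × 0.24 = 10.56
  Theory 78 × 0.24 = 18.72
Sum = 65.59
65.59 is ≥ 60 and < 67 → D

D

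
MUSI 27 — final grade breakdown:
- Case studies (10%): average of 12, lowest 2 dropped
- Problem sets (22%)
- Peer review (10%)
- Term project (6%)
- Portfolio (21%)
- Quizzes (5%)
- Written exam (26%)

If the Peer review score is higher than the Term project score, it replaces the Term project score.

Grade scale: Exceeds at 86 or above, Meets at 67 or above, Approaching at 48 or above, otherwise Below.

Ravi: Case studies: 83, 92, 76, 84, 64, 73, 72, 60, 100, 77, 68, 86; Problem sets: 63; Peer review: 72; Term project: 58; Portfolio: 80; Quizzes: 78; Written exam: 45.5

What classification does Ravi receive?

Approaching

Case studies: drop 60, 64 → average of remaining 10 = 811/10 = 81.1
Peer review (72) > Term project (58), so Term project counts as 72.
Weighted total:
  Case studies 81.1 × 0.1 = 8.11
  Problem sets 63 × 0.22 = 13.86
  Peer review 72 × 0.1 = 7.2
  Term project 72 × 0.06 = 4.32
  Portfolio 80 × 0.21 = 16.8
  Quizzes 78 × 0.05 = 3.9
  Written exam 45.5 × 0.26 = 11.83
Sum = 66.02
66.02 is ≥ 48 and < 67 → Approaching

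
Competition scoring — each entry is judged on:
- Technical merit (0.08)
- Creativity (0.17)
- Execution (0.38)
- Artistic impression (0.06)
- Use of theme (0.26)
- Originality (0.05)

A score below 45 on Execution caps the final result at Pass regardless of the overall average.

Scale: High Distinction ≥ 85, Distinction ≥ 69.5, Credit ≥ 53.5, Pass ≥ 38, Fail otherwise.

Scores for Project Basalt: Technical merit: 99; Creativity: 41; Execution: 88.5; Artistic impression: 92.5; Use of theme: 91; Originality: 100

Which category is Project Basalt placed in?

Execution score 88.5 ≥ 45: minimum met.
Weighted total:
  Technical merit 99 × 0.08 = 7.92
  Creativity 41 × 0.17 = 6.97
  Execution 88.5 × 0.38 = 33.63
  Artistic impression 92.5 × 0.06 = 5.55
  Use of theme 91 × 0.26 = 23.66
  Originality 100 × 0.05 = 5
Sum = 82.73
82.73 is ≥ 69.5 and < 85 → Distinction

Distinction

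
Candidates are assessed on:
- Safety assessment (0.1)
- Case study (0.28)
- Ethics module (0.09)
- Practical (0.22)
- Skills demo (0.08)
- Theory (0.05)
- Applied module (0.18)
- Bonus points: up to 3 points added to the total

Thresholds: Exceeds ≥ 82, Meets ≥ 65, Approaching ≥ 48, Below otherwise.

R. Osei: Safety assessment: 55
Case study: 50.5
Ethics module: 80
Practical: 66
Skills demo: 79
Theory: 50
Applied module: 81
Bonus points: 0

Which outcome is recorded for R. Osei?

Approaching

Weighted total:
  Safety assessment 55 × 0.1 = 5.5
  Case study 50.5 × 0.28 = 14.14
  Ethics module 80 × 0.09 = 7.2
  Practical 66 × 0.22 = 14.52
  Skills demo 79 × 0.08 = 6.32
  Theory 50 × 0.05 = 2.5
  Applied module 81 × 0.18 = 14.58
Sum = 64.76
Bonus points: 64.76 + 0 = 64.76
64.76 is ≥ 48 and < 65 → Approaching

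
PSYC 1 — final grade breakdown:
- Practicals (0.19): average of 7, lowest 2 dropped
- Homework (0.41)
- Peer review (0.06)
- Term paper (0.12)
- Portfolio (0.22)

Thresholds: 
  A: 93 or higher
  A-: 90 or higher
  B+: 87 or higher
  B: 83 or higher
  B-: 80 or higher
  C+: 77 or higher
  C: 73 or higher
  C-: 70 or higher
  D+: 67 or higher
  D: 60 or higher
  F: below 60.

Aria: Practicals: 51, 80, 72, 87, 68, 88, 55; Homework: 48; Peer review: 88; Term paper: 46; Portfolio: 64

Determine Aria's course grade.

F

Practicals: drop 51, 55 → average of remaining 5 = 395/5 = 79
Weighted total:
  Practicals 79 × 0.19 = 15.01
  Homework 48 × 0.41 = 19.68
  Peer review 88 × 0.06 = 5.28
  Term paper 46 × 0.12 = 5.52
  Portfolio 64 × 0.22 = 14.08
Sum = 59.57
59.57 < 60 → F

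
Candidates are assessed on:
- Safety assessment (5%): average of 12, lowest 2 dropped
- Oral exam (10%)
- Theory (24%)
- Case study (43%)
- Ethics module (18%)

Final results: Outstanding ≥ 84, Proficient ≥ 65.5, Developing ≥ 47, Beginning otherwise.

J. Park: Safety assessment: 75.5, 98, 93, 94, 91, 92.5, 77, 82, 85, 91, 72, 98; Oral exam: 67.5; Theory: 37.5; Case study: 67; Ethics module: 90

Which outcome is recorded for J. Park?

Developing

Safety assessment: drop 72, 75.5 → average of remaining 10 = 901.5/10 = 90.15
Weighted total:
  Safety assessment 90.15 × 0.05 = 4.5075
  Oral exam 67.5 × 0.1 = 6.75
  Theory 37.5 × 0.24 = 9
  Case study 67 × 0.43 = 28.81
  Ethics module 90 × 0.18 = 16.2
Sum = 65.2675
65.2675 is ≥ 47 and < 65.5 → Developing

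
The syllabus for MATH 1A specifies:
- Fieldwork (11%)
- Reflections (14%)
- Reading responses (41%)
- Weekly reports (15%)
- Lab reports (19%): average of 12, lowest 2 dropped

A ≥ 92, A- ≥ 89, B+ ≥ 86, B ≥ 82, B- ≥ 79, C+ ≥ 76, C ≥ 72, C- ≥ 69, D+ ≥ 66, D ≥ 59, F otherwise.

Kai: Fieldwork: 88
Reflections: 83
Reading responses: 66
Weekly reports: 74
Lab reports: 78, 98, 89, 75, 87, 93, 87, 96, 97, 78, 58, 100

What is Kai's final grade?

C+

Lab reports: drop 58, 75 → average of remaining 10 = 903/10 = 90.3
Weighted total:
  Fieldwork 88 × 0.11 = 9.68
  Reflections 83 × 0.14 = 11.62
  Reading responses 66 × 0.41 = 27.06
  Weekly reports 74 × 0.15 = 11.1
  Lab reports 90.3 × 0.19 = 17.157
Sum = 76.617
76.617 is ≥ 76 and < 79 → C+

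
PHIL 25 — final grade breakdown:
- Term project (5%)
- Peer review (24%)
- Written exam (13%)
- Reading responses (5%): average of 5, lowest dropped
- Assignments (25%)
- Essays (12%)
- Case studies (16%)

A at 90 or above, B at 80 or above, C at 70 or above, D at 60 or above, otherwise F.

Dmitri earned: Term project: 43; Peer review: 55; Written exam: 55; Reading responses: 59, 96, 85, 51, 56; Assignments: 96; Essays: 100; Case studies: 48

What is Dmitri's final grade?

D

Reading responses: drop 51 → average of remaining 4 = 296/4 = 74
Weighted total:
  Term project 43 × 0.05 = 2.15
  Peer review 55 × 0.24 = 13.2
  Written exam 55 × 0.13 = 7.15
  Reading responses 74 × 0.05 = 3.7
  Assignments 96 × 0.25 = 24
  Essays 100 × 0.12 = 12
  Case studies 48 × 0.16 = 7.68
Sum = 69.88
69.88 is ≥ 60 and < 70 → D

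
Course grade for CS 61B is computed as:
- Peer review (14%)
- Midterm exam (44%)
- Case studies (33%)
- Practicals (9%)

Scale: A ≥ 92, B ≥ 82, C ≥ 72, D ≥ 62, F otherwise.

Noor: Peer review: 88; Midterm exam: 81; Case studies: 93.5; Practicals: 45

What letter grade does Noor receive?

Weighted total:
  Peer review 88 × 0.14 = 12.32
  Midterm exam 81 × 0.44 = 35.64
  Case studies 93.5 × 0.33 = 30.855
  Practicals 45 × 0.09 = 4.05
Sum = 82.865
82.865 is ≥ 82 and < 92 → B

B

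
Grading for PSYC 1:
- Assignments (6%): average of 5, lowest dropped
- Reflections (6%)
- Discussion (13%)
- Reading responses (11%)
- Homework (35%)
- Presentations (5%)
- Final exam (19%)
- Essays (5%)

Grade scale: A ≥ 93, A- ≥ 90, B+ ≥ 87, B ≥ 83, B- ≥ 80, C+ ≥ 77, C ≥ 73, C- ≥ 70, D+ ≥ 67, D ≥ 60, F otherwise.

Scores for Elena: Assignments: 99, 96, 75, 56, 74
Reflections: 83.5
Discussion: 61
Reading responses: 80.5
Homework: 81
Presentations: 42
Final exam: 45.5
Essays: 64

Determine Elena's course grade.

D+

Assignments: drop 56 → average of remaining 4 = 344/4 = 86
Weighted total:
  Assignments 86 × 0.06 = 5.16
  Reflections 83.5 × 0.06 = 5.01
  Discussion 61 × 0.13 = 7.93
  Reading responses 80.5 × 0.11 = 8.855
  Homework 81 × 0.35 = 28.35
  Presentations 42 × 0.05 = 2.1
  Final exam 45.5 × 0.19 = 8.645
  Essays 64 × 0.05 = 3.2
Sum = 69.25
69.25 is ≥ 67 and < 70 → D+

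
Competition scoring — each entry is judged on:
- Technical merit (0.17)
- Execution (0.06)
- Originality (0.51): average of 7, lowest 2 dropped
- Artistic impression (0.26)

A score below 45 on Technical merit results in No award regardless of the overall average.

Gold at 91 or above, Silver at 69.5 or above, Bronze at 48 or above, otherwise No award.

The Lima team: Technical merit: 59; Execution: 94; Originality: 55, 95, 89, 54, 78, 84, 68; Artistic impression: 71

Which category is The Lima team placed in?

Originality: drop 54, 55 → average of remaining 5 = 414/5 = 82.8
Technical merit score 59 ≥ 45: minimum met.
Weighted total:
  Technical merit 59 × 0.17 = 10.03
  Execution 94 × 0.06 = 5.64
  Originality 82.8 × 0.51 = 42.228
  Artistic impression 71 × 0.26 = 18.46
Sum = 76.358
76.358 is ≥ 69.5 and < 91 → Silver

Silver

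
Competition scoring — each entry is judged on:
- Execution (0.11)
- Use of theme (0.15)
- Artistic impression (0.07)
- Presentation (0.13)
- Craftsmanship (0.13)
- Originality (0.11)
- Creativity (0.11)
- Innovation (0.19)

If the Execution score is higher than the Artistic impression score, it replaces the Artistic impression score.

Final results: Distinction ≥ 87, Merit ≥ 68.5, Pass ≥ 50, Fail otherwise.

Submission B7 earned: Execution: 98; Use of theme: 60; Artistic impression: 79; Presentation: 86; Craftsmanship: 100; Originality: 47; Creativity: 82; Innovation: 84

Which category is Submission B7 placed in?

Merit

Execution (98) > Artistic impression (79), so Artistic impression counts as 98.
Weighted total:
  Execution 98 × 0.11 = 10.78
  Use of theme 60 × 0.15 = 9
  Artistic impression 98 × 0.07 = 6.86
  Presentation 86 × 0.13 = 11.18
  Craftsmanship 100 × 0.13 = 13
  Originality 47 × 0.11 = 5.17
  Creativity 82 × 0.11 = 9.02
  Innovation 84 × 0.19 = 15.96
Sum = 80.97
80.97 is ≥ 68.5 and < 87 → Merit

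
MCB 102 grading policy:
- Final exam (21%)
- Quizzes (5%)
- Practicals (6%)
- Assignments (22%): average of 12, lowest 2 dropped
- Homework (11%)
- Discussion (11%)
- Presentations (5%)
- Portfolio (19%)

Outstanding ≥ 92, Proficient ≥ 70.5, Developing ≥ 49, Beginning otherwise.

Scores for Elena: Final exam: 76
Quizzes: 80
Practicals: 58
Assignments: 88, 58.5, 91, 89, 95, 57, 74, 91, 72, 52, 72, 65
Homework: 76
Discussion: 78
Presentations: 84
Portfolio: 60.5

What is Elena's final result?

Assignments: drop 52, 57 → average of remaining 10 = 795.5/10 = 79.55
Weighted total:
  Final exam 76 × 0.21 = 15.96
  Quizzes 80 × 0.05 = 4
  Practicals 58 × 0.06 = 3.48
  Assignments 79.55 × 0.22 = 17.501
  Homework 76 × 0.11 = 8.36
  Discussion 78 × 0.11 = 8.58
  Presentations 84 × 0.05 = 4.2
  Portfolio 60.5 × 0.19 = 11.495
Sum = 73.576
73.576 is ≥ 70.5 and < 92 → Proficient

Proficient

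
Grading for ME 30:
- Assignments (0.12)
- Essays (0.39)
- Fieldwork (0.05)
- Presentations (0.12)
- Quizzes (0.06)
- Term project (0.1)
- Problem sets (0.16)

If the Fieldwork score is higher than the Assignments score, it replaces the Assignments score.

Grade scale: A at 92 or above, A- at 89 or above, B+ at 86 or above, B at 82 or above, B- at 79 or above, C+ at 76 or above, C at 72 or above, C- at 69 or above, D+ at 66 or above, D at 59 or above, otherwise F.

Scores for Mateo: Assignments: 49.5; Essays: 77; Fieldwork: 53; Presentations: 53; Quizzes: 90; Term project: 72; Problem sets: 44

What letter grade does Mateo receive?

Fieldwork (53) > Assignments (49.5), so Assignments counts as 53.
Weighted total:
  Assignments 53 × 0.12 = 6.36
  Essays 77 × 0.39 = 30.03
  Fieldwork 53 × 0.05 = 2.65
  Presentations 53 × 0.12 = 6.36
  Quizzes 90 × 0.06 = 5.4
  Term project 72 × 0.1 = 7.2
  Problem sets 44 × 0.16 = 7.04
Sum = 65.04
65.04 is ≥ 59 and < 66 → D

D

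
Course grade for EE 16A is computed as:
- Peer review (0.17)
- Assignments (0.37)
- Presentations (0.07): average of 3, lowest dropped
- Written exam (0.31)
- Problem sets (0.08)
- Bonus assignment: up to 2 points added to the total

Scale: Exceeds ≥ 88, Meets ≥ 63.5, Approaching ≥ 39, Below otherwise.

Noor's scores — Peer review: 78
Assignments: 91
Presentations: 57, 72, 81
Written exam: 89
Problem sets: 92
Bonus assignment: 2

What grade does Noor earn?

Presentations: drop 57 → average of remaining 2 = 153/2 = 76.5
Weighted total:
  Peer review 78 × 0.17 = 13.26
  Assignments 91 × 0.37 = 33.67
  Presentations 76.5 × 0.07 = 5.355
  Written exam 89 × 0.31 = 27.59
  Problem sets 92 × 0.08 = 7.36
Sum = 87.235
Bonus assignment: 87.235 + 2 = 89.235
89.235 ≥ 88 → Exceeds

Exceeds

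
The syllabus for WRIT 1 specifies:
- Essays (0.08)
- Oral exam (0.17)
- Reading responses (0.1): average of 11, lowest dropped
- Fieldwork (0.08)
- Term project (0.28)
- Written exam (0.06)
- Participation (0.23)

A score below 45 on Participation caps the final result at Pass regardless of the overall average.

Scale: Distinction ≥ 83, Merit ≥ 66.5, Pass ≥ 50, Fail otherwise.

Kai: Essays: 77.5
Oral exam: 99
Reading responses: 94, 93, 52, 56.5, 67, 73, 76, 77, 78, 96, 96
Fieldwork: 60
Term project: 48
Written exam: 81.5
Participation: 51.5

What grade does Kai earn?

Pass

Reading responses: drop 52 → average of remaining 10 = 806.5/10 = 80.65
Participation score 51.5 ≥ 45: minimum met.
Weighted total:
  Essays 77.5 × 0.08 = 6.2
  Oral exam 99 × 0.17 = 16.83
  Reading responses 80.65 × 0.1 = 8.065
  Fieldwork 60 × 0.08 = 4.8
  Term project 48 × 0.28 = 13.44
  Written exam 81.5 × 0.06 = 4.89
  Participation 51.5 × 0.23 = 11.845
Sum = 66.07
66.07 is ≥ 50 and < 66.5 → Pass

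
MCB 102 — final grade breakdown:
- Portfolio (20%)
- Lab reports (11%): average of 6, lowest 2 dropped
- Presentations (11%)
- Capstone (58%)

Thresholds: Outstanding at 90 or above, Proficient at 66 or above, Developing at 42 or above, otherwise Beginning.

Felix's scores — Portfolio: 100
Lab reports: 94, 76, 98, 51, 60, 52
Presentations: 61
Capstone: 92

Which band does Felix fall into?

Proficient

Lab reports: drop 51, 52 → average of remaining 4 = 328/4 = 82
Weighted total:
  Portfolio 100 × 0.2 = 20
  Lab reports 82 × 0.11 = 9.02
  Presentations 61 × 0.11 = 6.71
  Capstone 92 × 0.58 = 53.36
Sum = 89.09
89.09 is ≥ 66 and < 90 → Proficient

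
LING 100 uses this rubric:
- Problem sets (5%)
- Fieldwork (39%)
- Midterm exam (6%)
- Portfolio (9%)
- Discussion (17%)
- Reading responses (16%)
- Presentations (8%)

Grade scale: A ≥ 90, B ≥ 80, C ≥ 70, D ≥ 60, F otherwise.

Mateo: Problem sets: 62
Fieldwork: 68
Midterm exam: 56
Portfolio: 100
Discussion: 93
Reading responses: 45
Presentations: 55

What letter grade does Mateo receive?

D

Weighted total:
  Problem sets 62 × 0.05 = 3.1
  Fieldwork 68 × 0.39 = 26.52
  Midterm exam 56 × 0.06 = 3.36
  Portfolio 100 × 0.09 = 9
  Discussion 93 × 0.17 = 15.81
  Reading responses 45 × 0.16 = 7.2
  Presentations 55 × 0.08 = 4.4
Sum = 69.39
69.39 is ≥ 60 and < 70 → D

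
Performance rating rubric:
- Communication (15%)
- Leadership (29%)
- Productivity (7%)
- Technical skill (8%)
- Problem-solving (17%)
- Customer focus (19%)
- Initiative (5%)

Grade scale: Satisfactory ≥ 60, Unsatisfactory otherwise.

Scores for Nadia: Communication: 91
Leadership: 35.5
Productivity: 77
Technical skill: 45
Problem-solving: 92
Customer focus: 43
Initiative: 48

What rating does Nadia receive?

Unsatisfactory

Weighted total:
  Communication 91 × 0.15 = 13.65
  Leadership 35.5 × 0.29 = 10.295
  Productivity 77 × 0.07 = 5.39
  Technical skill 45 × 0.08 = 3.6
  Problem-solving 92 × 0.17 = 15.64
  Customer focus 43 × 0.19 = 8.17
  Initiative 48 × 0.05 = 2.4
Sum = 59.145
59.145 < 60 → Unsatisfactory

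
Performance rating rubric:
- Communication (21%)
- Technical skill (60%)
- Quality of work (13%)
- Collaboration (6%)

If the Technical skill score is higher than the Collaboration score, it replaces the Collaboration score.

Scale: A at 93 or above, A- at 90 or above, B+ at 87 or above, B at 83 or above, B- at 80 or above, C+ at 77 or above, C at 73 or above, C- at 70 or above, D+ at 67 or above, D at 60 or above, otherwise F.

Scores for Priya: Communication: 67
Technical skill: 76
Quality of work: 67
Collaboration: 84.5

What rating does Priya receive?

C

Technical skill (76) ≤ Collaboration (84.5), so Collaboration stays at 84.5.
Weighted total:
  Communication 67 × 0.21 = 14.07
  Technical skill 76 × 0.6 = 45.6
  Quality of work 67 × 0.13 = 8.71
  Collaboration 84.5 × 0.06 = 5.07
Sum = 73.45
73.45 is ≥ 73 and < 77 → C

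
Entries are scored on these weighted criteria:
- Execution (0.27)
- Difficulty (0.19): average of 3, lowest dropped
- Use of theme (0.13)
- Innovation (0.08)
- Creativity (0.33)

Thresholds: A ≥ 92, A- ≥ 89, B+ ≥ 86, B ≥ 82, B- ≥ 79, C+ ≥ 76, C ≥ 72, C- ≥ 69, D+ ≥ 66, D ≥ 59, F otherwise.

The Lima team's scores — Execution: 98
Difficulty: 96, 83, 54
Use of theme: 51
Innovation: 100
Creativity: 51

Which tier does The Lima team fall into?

Difficulty: drop 54 → average of remaining 2 = 179/2 = 89.5
Weighted total:
  Execution 98 × 0.27 = 26.46
  Difficulty 89.5 × 0.19 = 17.005
  Use of theme 51 × 0.13 = 6.63
  Innovation 100 × 0.08 = 8
  Creativity 51 × 0.33 = 16.83
Sum = 74.925
74.925 is ≥ 72 and < 76 → C

C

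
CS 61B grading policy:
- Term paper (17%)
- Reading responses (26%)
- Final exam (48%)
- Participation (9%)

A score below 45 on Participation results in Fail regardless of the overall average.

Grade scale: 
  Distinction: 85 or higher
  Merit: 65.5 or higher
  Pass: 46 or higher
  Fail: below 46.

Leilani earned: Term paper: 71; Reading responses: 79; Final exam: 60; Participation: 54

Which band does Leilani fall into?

Merit

Participation score 54 ≥ 45: minimum met.
Weighted total:
  Term paper 71 × 0.17 = 12.07
  Reading responses 79 × 0.26 = 20.54
  Final exam 60 × 0.48 = 28.8
  Participation 54 × 0.09 = 4.86
Sum = 66.27
66.27 is ≥ 65.5 and < 85 → Merit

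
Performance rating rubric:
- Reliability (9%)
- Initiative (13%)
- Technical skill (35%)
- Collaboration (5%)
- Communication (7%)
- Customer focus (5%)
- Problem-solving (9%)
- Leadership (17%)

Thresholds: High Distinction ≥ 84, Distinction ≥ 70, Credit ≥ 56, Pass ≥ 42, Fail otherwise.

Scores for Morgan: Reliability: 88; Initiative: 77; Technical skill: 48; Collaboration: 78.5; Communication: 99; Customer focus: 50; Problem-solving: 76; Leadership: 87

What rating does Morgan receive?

Credit

Weighted total:
  Reliability 88 × 0.09 = 7.92
  Initiative 77 × 0.13 = 10.01
  Technical skill 48 × 0.35 = 16.8
  Collaboration 78.5 × 0.05 = 3.925
  Communication 99 × 0.07 = 6.93
  Customer focus 50 × 0.05 = 2.5
  Problem-solving 76 × 0.09 = 6.84
  Leadership 87 × 0.17 = 14.79
Sum = 69.715
69.715 is ≥ 56 and < 70 → Credit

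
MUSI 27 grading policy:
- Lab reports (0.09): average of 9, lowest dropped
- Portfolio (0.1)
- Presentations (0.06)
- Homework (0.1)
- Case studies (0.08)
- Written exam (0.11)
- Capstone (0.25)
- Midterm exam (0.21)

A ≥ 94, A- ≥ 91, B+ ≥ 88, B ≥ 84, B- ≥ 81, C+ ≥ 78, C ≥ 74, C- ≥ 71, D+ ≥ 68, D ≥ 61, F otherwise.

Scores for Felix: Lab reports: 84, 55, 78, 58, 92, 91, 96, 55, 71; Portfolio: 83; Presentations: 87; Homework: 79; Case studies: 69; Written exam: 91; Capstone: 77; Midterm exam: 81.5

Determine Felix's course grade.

Lab reports: drop 55 → average of remaining 8 = 625/8 = 78.125
Weighted total:
  Lab reports 78.125 × 0.09 = 7.03125
  Portfolio 83 × 0.1 = 8.3
  Presentations 87 × 0.06 = 5.22
  Homework 79 × 0.1 = 7.9
  Case studies 69 × 0.08 = 5.52
  Written exam 91 × 0.11 = 10.01
  Capstone 77 × 0.25 = 19.25
  Midterm exam 81.5 × 0.21 = 17.115
Sum = 80.34625
80.34625 is ≥ 78 and < 81 → C+

C+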